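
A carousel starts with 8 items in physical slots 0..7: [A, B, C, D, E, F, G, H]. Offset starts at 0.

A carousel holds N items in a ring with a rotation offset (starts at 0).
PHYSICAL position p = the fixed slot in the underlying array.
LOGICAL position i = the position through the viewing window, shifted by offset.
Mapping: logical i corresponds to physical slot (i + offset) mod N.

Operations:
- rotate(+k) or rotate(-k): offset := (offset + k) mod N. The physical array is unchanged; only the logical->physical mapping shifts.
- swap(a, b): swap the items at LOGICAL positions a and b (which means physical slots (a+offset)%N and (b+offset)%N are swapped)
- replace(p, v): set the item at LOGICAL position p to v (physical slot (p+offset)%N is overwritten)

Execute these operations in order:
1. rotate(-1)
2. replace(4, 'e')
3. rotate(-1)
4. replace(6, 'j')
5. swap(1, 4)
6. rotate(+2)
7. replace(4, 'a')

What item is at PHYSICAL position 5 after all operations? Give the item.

After op 1 (rotate(-1)): offset=7, physical=[A,B,C,D,E,F,G,H], logical=[H,A,B,C,D,E,F,G]
After op 2 (replace(4, 'e')): offset=7, physical=[A,B,C,e,E,F,G,H], logical=[H,A,B,C,e,E,F,G]
After op 3 (rotate(-1)): offset=6, physical=[A,B,C,e,E,F,G,H], logical=[G,H,A,B,C,e,E,F]
After op 4 (replace(6, 'j')): offset=6, physical=[A,B,C,e,j,F,G,H], logical=[G,H,A,B,C,e,j,F]
After op 5 (swap(1, 4)): offset=6, physical=[A,B,H,e,j,F,G,C], logical=[G,C,A,B,H,e,j,F]
After op 6 (rotate(+2)): offset=0, physical=[A,B,H,e,j,F,G,C], logical=[A,B,H,e,j,F,G,C]
After op 7 (replace(4, 'a')): offset=0, physical=[A,B,H,e,a,F,G,C], logical=[A,B,H,e,a,F,G,C]

Answer: F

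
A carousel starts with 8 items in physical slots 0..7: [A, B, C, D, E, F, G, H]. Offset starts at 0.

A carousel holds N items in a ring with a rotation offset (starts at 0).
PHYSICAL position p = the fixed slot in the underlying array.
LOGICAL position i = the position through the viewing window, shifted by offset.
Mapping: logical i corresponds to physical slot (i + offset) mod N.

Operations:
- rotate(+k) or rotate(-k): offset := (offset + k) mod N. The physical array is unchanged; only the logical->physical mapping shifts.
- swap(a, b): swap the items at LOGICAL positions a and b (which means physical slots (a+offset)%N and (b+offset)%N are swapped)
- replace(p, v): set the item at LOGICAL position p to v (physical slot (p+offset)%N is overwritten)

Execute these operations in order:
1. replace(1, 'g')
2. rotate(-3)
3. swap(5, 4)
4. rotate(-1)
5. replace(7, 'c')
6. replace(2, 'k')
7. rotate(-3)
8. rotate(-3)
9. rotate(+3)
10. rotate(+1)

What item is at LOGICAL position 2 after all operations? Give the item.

Answer: E

Derivation:
After op 1 (replace(1, 'g')): offset=0, physical=[A,g,C,D,E,F,G,H], logical=[A,g,C,D,E,F,G,H]
After op 2 (rotate(-3)): offset=5, physical=[A,g,C,D,E,F,G,H], logical=[F,G,H,A,g,C,D,E]
After op 3 (swap(5, 4)): offset=5, physical=[A,C,g,D,E,F,G,H], logical=[F,G,H,A,C,g,D,E]
After op 4 (rotate(-1)): offset=4, physical=[A,C,g,D,E,F,G,H], logical=[E,F,G,H,A,C,g,D]
After op 5 (replace(7, 'c')): offset=4, physical=[A,C,g,c,E,F,G,H], logical=[E,F,G,H,A,C,g,c]
After op 6 (replace(2, 'k')): offset=4, physical=[A,C,g,c,E,F,k,H], logical=[E,F,k,H,A,C,g,c]
After op 7 (rotate(-3)): offset=1, physical=[A,C,g,c,E,F,k,H], logical=[C,g,c,E,F,k,H,A]
After op 8 (rotate(-3)): offset=6, physical=[A,C,g,c,E,F,k,H], logical=[k,H,A,C,g,c,E,F]
After op 9 (rotate(+3)): offset=1, physical=[A,C,g,c,E,F,k,H], logical=[C,g,c,E,F,k,H,A]
After op 10 (rotate(+1)): offset=2, physical=[A,C,g,c,E,F,k,H], logical=[g,c,E,F,k,H,A,C]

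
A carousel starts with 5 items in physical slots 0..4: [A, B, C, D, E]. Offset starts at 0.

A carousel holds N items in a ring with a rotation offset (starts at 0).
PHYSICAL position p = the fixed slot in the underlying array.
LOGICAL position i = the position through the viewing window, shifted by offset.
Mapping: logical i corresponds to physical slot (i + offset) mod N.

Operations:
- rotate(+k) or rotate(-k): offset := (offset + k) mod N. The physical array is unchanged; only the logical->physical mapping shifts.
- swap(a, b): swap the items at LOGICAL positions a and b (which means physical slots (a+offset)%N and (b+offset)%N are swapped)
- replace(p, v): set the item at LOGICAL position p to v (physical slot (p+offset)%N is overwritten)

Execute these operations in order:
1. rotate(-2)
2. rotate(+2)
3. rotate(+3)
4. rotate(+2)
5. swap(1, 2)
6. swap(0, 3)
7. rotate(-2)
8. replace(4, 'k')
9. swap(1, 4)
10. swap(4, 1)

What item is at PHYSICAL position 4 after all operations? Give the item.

Answer: E

Derivation:
After op 1 (rotate(-2)): offset=3, physical=[A,B,C,D,E], logical=[D,E,A,B,C]
After op 2 (rotate(+2)): offset=0, physical=[A,B,C,D,E], logical=[A,B,C,D,E]
After op 3 (rotate(+3)): offset=3, physical=[A,B,C,D,E], logical=[D,E,A,B,C]
After op 4 (rotate(+2)): offset=0, physical=[A,B,C,D,E], logical=[A,B,C,D,E]
After op 5 (swap(1, 2)): offset=0, physical=[A,C,B,D,E], logical=[A,C,B,D,E]
After op 6 (swap(0, 3)): offset=0, physical=[D,C,B,A,E], logical=[D,C,B,A,E]
After op 7 (rotate(-2)): offset=3, physical=[D,C,B,A,E], logical=[A,E,D,C,B]
After op 8 (replace(4, 'k')): offset=3, physical=[D,C,k,A,E], logical=[A,E,D,C,k]
After op 9 (swap(1, 4)): offset=3, physical=[D,C,E,A,k], logical=[A,k,D,C,E]
After op 10 (swap(4, 1)): offset=3, physical=[D,C,k,A,E], logical=[A,E,D,C,k]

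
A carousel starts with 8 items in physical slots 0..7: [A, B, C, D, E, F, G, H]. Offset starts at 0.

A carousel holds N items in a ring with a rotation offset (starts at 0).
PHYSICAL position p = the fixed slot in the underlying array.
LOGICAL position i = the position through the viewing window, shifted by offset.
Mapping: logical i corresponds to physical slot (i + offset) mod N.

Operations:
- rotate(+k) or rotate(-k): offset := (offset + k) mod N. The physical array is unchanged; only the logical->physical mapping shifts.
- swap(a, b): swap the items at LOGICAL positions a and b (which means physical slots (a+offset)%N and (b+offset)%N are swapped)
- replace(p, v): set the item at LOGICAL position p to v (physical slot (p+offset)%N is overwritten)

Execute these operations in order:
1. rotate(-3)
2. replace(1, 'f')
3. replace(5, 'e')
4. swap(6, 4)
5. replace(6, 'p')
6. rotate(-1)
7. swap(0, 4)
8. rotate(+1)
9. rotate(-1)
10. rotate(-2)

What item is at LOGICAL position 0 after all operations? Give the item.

After op 1 (rotate(-3)): offset=5, physical=[A,B,C,D,E,F,G,H], logical=[F,G,H,A,B,C,D,E]
After op 2 (replace(1, 'f')): offset=5, physical=[A,B,C,D,E,F,f,H], logical=[F,f,H,A,B,C,D,E]
After op 3 (replace(5, 'e')): offset=5, physical=[A,B,e,D,E,F,f,H], logical=[F,f,H,A,B,e,D,E]
After op 4 (swap(6, 4)): offset=5, physical=[A,D,e,B,E,F,f,H], logical=[F,f,H,A,D,e,B,E]
After op 5 (replace(6, 'p')): offset=5, physical=[A,D,e,p,E,F,f,H], logical=[F,f,H,A,D,e,p,E]
After op 6 (rotate(-1)): offset=4, physical=[A,D,e,p,E,F,f,H], logical=[E,F,f,H,A,D,e,p]
After op 7 (swap(0, 4)): offset=4, physical=[E,D,e,p,A,F,f,H], logical=[A,F,f,H,E,D,e,p]
After op 8 (rotate(+1)): offset=5, physical=[E,D,e,p,A,F,f,H], logical=[F,f,H,E,D,e,p,A]
After op 9 (rotate(-1)): offset=4, physical=[E,D,e,p,A,F,f,H], logical=[A,F,f,H,E,D,e,p]
After op 10 (rotate(-2)): offset=2, physical=[E,D,e,p,A,F,f,H], logical=[e,p,A,F,f,H,E,D]

Answer: e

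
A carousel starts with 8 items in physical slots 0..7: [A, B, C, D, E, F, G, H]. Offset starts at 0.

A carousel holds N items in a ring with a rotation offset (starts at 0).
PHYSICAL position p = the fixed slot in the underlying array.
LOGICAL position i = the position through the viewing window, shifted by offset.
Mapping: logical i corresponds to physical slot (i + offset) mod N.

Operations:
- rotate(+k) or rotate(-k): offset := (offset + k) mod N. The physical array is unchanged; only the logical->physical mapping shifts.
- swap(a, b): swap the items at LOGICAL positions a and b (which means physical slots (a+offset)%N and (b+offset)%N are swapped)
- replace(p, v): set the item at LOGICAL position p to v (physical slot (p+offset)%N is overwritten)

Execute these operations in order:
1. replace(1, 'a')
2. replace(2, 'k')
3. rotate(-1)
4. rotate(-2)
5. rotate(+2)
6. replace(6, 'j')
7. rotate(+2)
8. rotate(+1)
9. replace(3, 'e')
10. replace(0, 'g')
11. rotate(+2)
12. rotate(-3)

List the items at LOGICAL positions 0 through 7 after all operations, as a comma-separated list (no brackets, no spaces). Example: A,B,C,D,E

Answer: a,g,D,E,e,G,H,A

Derivation:
After op 1 (replace(1, 'a')): offset=0, physical=[A,a,C,D,E,F,G,H], logical=[A,a,C,D,E,F,G,H]
After op 2 (replace(2, 'k')): offset=0, physical=[A,a,k,D,E,F,G,H], logical=[A,a,k,D,E,F,G,H]
After op 3 (rotate(-1)): offset=7, physical=[A,a,k,D,E,F,G,H], logical=[H,A,a,k,D,E,F,G]
After op 4 (rotate(-2)): offset=5, physical=[A,a,k,D,E,F,G,H], logical=[F,G,H,A,a,k,D,E]
After op 5 (rotate(+2)): offset=7, physical=[A,a,k,D,E,F,G,H], logical=[H,A,a,k,D,E,F,G]
After op 6 (replace(6, 'j')): offset=7, physical=[A,a,k,D,E,j,G,H], logical=[H,A,a,k,D,E,j,G]
After op 7 (rotate(+2)): offset=1, physical=[A,a,k,D,E,j,G,H], logical=[a,k,D,E,j,G,H,A]
After op 8 (rotate(+1)): offset=2, physical=[A,a,k,D,E,j,G,H], logical=[k,D,E,j,G,H,A,a]
After op 9 (replace(3, 'e')): offset=2, physical=[A,a,k,D,E,e,G,H], logical=[k,D,E,e,G,H,A,a]
After op 10 (replace(0, 'g')): offset=2, physical=[A,a,g,D,E,e,G,H], logical=[g,D,E,e,G,H,A,a]
After op 11 (rotate(+2)): offset=4, physical=[A,a,g,D,E,e,G,H], logical=[E,e,G,H,A,a,g,D]
After op 12 (rotate(-3)): offset=1, physical=[A,a,g,D,E,e,G,H], logical=[a,g,D,E,e,G,H,A]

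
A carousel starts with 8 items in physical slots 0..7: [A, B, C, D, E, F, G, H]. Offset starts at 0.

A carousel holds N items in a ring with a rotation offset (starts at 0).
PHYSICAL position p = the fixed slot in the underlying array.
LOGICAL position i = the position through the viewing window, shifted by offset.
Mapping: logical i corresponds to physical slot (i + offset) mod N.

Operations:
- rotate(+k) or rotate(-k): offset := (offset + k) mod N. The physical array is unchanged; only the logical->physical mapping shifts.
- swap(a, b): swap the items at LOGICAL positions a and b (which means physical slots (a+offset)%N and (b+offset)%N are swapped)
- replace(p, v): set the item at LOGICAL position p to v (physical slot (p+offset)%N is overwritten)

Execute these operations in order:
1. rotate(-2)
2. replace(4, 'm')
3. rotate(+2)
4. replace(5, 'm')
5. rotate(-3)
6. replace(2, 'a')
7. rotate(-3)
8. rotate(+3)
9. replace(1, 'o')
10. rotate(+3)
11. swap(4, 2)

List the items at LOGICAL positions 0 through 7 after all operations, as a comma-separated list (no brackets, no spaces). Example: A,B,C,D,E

Answer: A,B,E,D,m,m,o,a

Derivation:
After op 1 (rotate(-2)): offset=6, physical=[A,B,C,D,E,F,G,H], logical=[G,H,A,B,C,D,E,F]
After op 2 (replace(4, 'm')): offset=6, physical=[A,B,m,D,E,F,G,H], logical=[G,H,A,B,m,D,E,F]
After op 3 (rotate(+2)): offset=0, physical=[A,B,m,D,E,F,G,H], logical=[A,B,m,D,E,F,G,H]
After op 4 (replace(5, 'm')): offset=0, physical=[A,B,m,D,E,m,G,H], logical=[A,B,m,D,E,m,G,H]
After op 5 (rotate(-3)): offset=5, physical=[A,B,m,D,E,m,G,H], logical=[m,G,H,A,B,m,D,E]
After op 6 (replace(2, 'a')): offset=5, physical=[A,B,m,D,E,m,G,a], logical=[m,G,a,A,B,m,D,E]
After op 7 (rotate(-3)): offset=2, physical=[A,B,m,D,E,m,G,a], logical=[m,D,E,m,G,a,A,B]
After op 8 (rotate(+3)): offset=5, physical=[A,B,m,D,E,m,G,a], logical=[m,G,a,A,B,m,D,E]
After op 9 (replace(1, 'o')): offset=5, physical=[A,B,m,D,E,m,o,a], logical=[m,o,a,A,B,m,D,E]
After op 10 (rotate(+3)): offset=0, physical=[A,B,m,D,E,m,o,a], logical=[A,B,m,D,E,m,o,a]
After op 11 (swap(4, 2)): offset=0, physical=[A,B,E,D,m,m,o,a], logical=[A,B,E,D,m,m,o,a]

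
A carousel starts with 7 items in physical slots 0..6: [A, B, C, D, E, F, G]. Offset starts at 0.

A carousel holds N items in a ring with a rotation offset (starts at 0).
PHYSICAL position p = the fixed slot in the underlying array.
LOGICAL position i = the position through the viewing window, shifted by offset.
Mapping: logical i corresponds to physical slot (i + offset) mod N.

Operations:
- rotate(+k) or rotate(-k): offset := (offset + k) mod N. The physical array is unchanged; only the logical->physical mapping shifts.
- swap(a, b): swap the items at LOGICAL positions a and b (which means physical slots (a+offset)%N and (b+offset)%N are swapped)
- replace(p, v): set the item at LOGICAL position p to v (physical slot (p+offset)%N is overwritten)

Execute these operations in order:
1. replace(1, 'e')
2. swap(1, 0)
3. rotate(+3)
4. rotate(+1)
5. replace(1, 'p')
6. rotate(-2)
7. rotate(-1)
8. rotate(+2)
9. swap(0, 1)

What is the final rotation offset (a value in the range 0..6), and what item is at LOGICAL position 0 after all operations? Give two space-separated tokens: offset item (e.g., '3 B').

After op 1 (replace(1, 'e')): offset=0, physical=[A,e,C,D,E,F,G], logical=[A,e,C,D,E,F,G]
After op 2 (swap(1, 0)): offset=0, physical=[e,A,C,D,E,F,G], logical=[e,A,C,D,E,F,G]
After op 3 (rotate(+3)): offset=3, physical=[e,A,C,D,E,F,G], logical=[D,E,F,G,e,A,C]
After op 4 (rotate(+1)): offset=4, physical=[e,A,C,D,E,F,G], logical=[E,F,G,e,A,C,D]
After op 5 (replace(1, 'p')): offset=4, physical=[e,A,C,D,E,p,G], logical=[E,p,G,e,A,C,D]
After op 6 (rotate(-2)): offset=2, physical=[e,A,C,D,E,p,G], logical=[C,D,E,p,G,e,A]
After op 7 (rotate(-1)): offset=1, physical=[e,A,C,D,E,p,G], logical=[A,C,D,E,p,G,e]
After op 8 (rotate(+2)): offset=3, physical=[e,A,C,D,E,p,G], logical=[D,E,p,G,e,A,C]
After op 9 (swap(0, 1)): offset=3, physical=[e,A,C,E,D,p,G], logical=[E,D,p,G,e,A,C]

Answer: 3 E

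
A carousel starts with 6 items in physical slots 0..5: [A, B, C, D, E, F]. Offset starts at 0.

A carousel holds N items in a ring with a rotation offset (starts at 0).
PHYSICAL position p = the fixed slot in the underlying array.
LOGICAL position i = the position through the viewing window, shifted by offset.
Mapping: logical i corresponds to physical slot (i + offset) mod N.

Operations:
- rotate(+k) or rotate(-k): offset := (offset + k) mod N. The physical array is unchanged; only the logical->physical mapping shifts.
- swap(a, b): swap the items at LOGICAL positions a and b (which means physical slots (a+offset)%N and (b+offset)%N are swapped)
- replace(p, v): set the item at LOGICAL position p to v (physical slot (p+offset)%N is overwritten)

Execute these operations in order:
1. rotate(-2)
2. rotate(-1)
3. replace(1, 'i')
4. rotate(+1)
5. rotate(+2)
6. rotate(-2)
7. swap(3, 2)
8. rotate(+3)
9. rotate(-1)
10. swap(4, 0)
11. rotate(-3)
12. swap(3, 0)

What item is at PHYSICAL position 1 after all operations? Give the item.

Answer: A

Derivation:
After op 1 (rotate(-2)): offset=4, physical=[A,B,C,D,E,F], logical=[E,F,A,B,C,D]
After op 2 (rotate(-1)): offset=3, physical=[A,B,C,D,E,F], logical=[D,E,F,A,B,C]
After op 3 (replace(1, 'i')): offset=3, physical=[A,B,C,D,i,F], logical=[D,i,F,A,B,C]
After op 4 (rotate(+1)): offset=4, physical=[A,B,C,D,i,F], logical=[i,F,A,B,C,D]
After op 5 (rotate(+2)): offset=0, physical=[A,B,C,D,i,F], logical=[A,B,C,D,i,F]
After op 6 (rotate(-2)): offset=4, physical=[A,B,C,D,i,F], logical=[i,F,A,B,C,D]
After op 7 (swap(3, 2)): offset=4, physical=[B,A,C,D,i,F], logical=[i,F,B,A,C,D]
After op 8 (rotate(+3)): offset=1, physical=[B,A,C,D,i,F], logical=[A,C,D,i,F,B]
After op 9 (rotate(-1)): offset=0, physical=[B,A,C,D,i,F], logical=[B,A,C,D,i,F]
After op 10 (swap(4, 0)): offset=0, physical=[i,A,C,D,B,F], logical=[i,A,C,D,B,F]
After op 11 (rotate(-3)): offset=3, physical=[i,A,C,D,B,F], logical=[D,B,F,i,A,C]
After op 12 (swap(3, 0)): offset=3, physical=[D,A,C,i,B,F], logical=[i,B,F,D,A,C]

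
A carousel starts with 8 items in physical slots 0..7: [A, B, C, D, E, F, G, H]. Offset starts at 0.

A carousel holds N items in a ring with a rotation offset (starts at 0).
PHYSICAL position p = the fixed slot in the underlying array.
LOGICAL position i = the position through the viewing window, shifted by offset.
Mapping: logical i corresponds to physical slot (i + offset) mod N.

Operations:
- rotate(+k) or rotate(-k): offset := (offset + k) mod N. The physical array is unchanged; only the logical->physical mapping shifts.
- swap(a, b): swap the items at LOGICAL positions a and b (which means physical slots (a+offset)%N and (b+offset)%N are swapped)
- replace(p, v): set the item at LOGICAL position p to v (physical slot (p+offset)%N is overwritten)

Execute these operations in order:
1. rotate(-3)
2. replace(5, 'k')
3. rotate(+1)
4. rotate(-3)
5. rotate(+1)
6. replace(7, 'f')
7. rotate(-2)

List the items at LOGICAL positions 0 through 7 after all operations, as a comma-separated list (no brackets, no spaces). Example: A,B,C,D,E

Answer: k,f,E,F,G,H,A,B

Derivation:
After op 1 (rotate(-3)): offset=5, physical=[A,B,C,D,E,F,G,H], logical=[F,G,H,A,B,C,D,E]
After op 2 (replace(5, 'k')): offset=5, physical=[A,B,k,D,E,F,G,H], logical=[F,G,H,A,B,k,D,E]
After op 3 (rotate(+1)): offset=6, physical=[A,B,k,D,E,F,G,H], logical=[G,H,A,B,k,D,E,F]
After op 4 (rotate(-3)): offset=3, physical=[A,B,k,D,E,F,G,H], logical=[D,E,F,G,H,A,B,k]
After op 5 (rotate(+1)): offset=4, physical=[A,B,k,D,E,F,G,H], logical=[E,F,G,H,A,B,k,D]
After op 6 (replace(7, 'f')): offset=4, physical=[A,B,k,f,E,F,G,H], logical=[E,F,G,H,A,B,k,f]
After op 7 (rotate(-2)): offset=2, physical=[A,B,k,f,E,F,G,H], logical=[k,f,E,F,G,H,A,B]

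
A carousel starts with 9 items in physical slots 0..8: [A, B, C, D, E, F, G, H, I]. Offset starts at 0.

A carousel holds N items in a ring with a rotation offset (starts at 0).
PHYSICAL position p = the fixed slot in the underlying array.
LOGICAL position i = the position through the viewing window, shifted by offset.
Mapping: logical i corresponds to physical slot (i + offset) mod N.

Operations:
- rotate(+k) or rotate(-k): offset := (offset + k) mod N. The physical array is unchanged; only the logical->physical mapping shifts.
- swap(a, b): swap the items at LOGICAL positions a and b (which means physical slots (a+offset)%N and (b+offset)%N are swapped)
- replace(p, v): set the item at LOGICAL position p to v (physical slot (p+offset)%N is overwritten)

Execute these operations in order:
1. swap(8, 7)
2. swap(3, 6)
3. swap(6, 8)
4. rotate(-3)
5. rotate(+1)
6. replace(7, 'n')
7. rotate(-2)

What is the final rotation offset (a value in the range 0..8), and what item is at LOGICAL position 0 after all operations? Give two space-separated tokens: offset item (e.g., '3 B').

Answer: 5 n

Derivation:
After op 1 (swap(8, 7)): offset=0, physical=[A,B,C,D,E,F,G,I,H], logical=[A,B,C,D,E,F,G,I,H]
After op 2 (swap(3, 6)): offset=0, physical=[A,B,C,G,E,F,D,I,H], logical=[A,B,C,G,E,F,D,I,H]
After op 3 (swap(6, 8)): offset=0, physical=[A,B,C,G,E,F,H,I,D], logical=[A,B,C,G,E,F,H,I,D]
After op 4 (rotate(-3)): offset=6, physical=[A,B,C,G,E,F,H,I,D], logical=[H,I,D,A,B,C,G,E,F]
After op 5 (rotate(+1)): offset=7, physical=[A,B,C,G,E,F,H,I,D], logical=[I,D,A,B,C,G,E,F,H]
After op 6 (replace(7, 'n')): offset=7, physical=[A,B,C,G,E,n,H,I,D], logical=[I,D,A,B,C,G,E,n,H]
After op 7 (rotate(-2)): offset=5, physical=[A,B,C,G,E,n,H,I,D], logical=[n,H,I,D,A,B,C,G,E]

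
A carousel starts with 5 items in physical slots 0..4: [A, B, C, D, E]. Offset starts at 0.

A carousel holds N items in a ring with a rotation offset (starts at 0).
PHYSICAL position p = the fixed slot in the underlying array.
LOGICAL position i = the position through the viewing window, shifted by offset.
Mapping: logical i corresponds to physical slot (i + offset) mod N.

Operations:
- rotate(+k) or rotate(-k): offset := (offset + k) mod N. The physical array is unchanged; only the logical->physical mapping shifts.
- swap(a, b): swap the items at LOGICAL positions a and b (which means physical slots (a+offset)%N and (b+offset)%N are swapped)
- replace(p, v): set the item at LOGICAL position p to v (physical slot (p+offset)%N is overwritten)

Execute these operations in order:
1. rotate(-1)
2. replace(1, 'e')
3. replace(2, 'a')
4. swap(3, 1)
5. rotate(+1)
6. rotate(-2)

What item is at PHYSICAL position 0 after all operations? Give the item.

Answer: C

Derivation:
After op 1 (rotate(-1)): offset=4, physical=[A,B,C,D,E], logical=[E,A,B,C,D]
After op 2 (replace(1, 'e')): offset=4, physical=[e,B,C,D,E], logical=[E,e,B,C,D]
After op 3 (replace(2, 'a')): offset=4, physical=[e,a,C,D,E], logical=[E,e,a,C,D]
After op 4 (swap(3, 1)): offset=4, physical=[C,a,e,D,E], logical=[E,C,a,e,D]
After op 5 (rotate(+1)): offset=0, physical=[C,a,e,D,E], logical=[C,a,e,D,E]
After op 6 (rotate(-2)): offset=3, physical=[C,a,e,D,E], logical=[D,E,C,a,e]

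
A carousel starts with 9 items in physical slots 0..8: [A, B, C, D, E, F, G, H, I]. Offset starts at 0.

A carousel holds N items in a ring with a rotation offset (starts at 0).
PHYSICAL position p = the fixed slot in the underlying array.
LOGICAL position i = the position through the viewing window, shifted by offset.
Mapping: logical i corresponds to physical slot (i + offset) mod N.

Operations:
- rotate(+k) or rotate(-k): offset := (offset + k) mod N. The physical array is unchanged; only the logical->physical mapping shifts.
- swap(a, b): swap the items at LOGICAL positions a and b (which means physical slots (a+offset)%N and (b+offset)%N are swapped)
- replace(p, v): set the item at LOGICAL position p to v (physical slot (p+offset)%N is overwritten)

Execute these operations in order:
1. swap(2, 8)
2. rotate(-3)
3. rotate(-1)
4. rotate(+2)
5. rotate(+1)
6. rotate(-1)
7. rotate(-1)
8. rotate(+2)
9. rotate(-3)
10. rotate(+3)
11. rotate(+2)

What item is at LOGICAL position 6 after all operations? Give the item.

After op 1 (swap(2, 8)): offset=0, physical=[A,B,I,D,E,F,G,H,C], logical=[A,B,I,D,E,F,G,H,C]
After op 2 (rotate(-3)): offset=6, physical=[A,B,I,D,E,F,G,H,C], logical=[G,H,C,A,B,I,D,E,F]
After op 3 (rotate(-1)): offset=5, physical=[A,B,I,D,E,F,G,H,C], logical=[F,G,H,C,A,B,I,D,E]
After op 4 (rotate(+2)): offset=7, physical=[A,B,I,D,E,F,G,H,C], logical=[H,C,A,B,I,D,E,F,G]
After op 5 (rotate(+1)): offset=8, physical=[A,B,I,D,E,F,G,H,C], logical=[C,A,B,I,D,E,F,G,H]
After op 6 (rotate(-1)): offset=7, physical=[A,B,I,D,E,F,G,H,C], logical=[H,C,A,B,I,D,E,F,G]
After op 7 (rotate(-1)): offset=6, physical=[A,B,I,D,E,F,G,H,C], logical=[G,H,C,A,B,I,D,E,F]
After op 8 (rotate(+2)): offset=8, physical=[A,B,I,D,E,F,G,H,C], logical=[C,A,B,I,D,E,F,G,H]
After op 9 (rotate(-3)): offset=5, physical=[A,B,I,D,E,F,G,H,C], logical=[F,G,H,C,A,B,I,D,E]
After op 10 (rotate(+3)): offset=8, physical=[A,B,I,D,E,F,G,H,C], logical=[C,A,B,I,D,E,F,G,H]
After op 11 (rotate(+2)): offset=1, physical=[A,B,I,D,E,F,G,H,C], logical=[B,I,D,E,F,G,H,C,A]

Answer: H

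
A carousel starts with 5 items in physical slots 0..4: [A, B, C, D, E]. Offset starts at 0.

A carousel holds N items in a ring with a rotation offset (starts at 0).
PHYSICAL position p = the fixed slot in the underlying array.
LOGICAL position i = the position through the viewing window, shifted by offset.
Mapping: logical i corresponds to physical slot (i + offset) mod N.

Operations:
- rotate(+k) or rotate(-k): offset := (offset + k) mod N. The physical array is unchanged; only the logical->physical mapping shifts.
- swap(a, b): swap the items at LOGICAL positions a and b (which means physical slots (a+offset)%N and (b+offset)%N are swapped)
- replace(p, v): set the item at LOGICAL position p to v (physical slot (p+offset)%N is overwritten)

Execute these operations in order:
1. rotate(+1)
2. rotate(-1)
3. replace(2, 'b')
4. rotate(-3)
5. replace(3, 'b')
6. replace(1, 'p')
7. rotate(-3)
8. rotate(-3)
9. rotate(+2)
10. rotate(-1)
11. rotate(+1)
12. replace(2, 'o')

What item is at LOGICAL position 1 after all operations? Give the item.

After op 1 (rotate(+1)): offset=1, physical=[A,B,C,D,E], logical=[B,C,D,E,A]
After op 2 (rotate(-1)): offset=0, physical=[A,B,C,D,E], logical=[A,B,C,D,E]
After op 3 (replace(2, 'b')): offset=0, physical=[A,B,b,D,E], logical=[A,B,b,D,E]
After op 4 (rotate(-3)): offset=2, physical=[A,B,b,D,E], logical=[b,D,E,A,B]
After op 5 (replace(3, 'b')): offset=2, physical=[b,B,b,D,E], logical=[b,D,E,b,B]
After op 6 (replace(1, 'p')): offset=2, physical=[b,B,b,p,E], logical=[b,p,E,b,B]
After op 7 (rotate(-3)): offset=4, physical=[b,B,b,p,E], logical=[E,b,B,b,p]
After op 8 (rotate(-3)): offset=1, physical=[b,B,b,p,E], logical=[B,b,p,E,b]
After op 9 (rotate(+2)): offset=3, physical=[b,B,b,p,E], logical=[p,E,b,B,b]
After op 10 (rotate(-1)): offset=2, physical=[b,B,b,p,E], logical=[b,p,E,b,B]
After op 11 (rotate(+1)): offset=3, physical=[b,B,b,p,E], logical=[p,E,b,B,b]
After op 12 (replace(2, 'o')): offset=3, physical=[o,B,b,p,E], logical=[p,E,o,B,b]

Answer: E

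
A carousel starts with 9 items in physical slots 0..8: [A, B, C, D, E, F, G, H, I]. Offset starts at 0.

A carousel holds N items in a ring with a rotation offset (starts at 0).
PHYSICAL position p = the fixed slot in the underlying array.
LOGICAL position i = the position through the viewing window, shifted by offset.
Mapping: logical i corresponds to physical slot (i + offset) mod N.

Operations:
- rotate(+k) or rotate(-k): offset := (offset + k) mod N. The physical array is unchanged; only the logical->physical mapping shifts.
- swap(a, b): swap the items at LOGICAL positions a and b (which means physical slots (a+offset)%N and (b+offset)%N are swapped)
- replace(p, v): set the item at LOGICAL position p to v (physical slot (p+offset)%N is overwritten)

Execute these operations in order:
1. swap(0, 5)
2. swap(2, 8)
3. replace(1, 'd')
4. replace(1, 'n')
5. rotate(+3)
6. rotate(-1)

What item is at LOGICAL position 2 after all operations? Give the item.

Answer: E

Derivation:
After op 1 (swap(0, 5)): offset=0, physical=[F,B,C,D,E,A,G,H,I], logical=[F,B,C,D,E,A,G,H,I]
After op 2 (swap(2, 8)): offset=0, physical=[F,B,I,D,E,A,G,H,C], logical=[F,B,I,D,E,A,G,H,C]
After op 3 (replace(1, 'd')): offset=0, physical=[F,d,I,D,E,A,G,H,C], logical=[F,d,I,D,E,A,G,H,C]
After op 4 (replace(1, 'n')): offset=0, physical=[F,n,I,D,E,A,G,H,C], logical=[F,n,I,D,E,A,G,H,C]
After op 5 (rotate(+3)): offset=3, physical=[F,n,I,D,E,A,G,H,C], logical=[D,E,A,G,H,C,F,n,I]
After op 6 (rotate(-1)): offset=2, physical=[F,n,I,D,E,A,G,H,C], logical=[I,D,E,A,G,H,C,F,n]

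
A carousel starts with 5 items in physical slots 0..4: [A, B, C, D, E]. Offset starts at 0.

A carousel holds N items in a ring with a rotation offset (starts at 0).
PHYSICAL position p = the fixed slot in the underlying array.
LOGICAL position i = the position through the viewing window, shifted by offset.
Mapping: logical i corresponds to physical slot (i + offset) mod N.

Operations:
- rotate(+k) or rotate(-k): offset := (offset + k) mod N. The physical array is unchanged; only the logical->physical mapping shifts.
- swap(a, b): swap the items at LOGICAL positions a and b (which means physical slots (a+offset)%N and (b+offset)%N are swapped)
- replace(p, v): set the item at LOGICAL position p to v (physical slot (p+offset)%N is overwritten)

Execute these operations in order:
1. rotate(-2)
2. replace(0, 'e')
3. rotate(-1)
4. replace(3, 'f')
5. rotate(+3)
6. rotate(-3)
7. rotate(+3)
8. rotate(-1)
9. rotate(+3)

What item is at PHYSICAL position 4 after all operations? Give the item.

Answer: E

Derivation:
After op 1 (rotate(-2)): offset=3, physical=[A,B,C,D,E], logical=[D,E,A,B,C]
After op 2 (replace(0, 'e')): offset=3, physical=[A,B,C,e,E], logical=[e,E,A,B,C]
After op 3 (rotate(-1)): offset=2, physical=[A,B,C,e,E], logical=[C,e,E,A,B]
After op 4 (replace(3, 'f')): offset=2, physical=[f,B,C,e,E], logical=[C,e,E,f,B]
After op 5 (rotate(+3)): offset=0, physical=[f,B,C,e,E], logical=[f,B,C,e,E]
After op 6 (rotate(-3)): offset=2, physical=[f,B,C,e,E], logical=[C,e,E,f,B]
After op 7 (rotate(+3)): offset=0, physical=[f,B,C,e,E], logical=[f,B,C,e,E]
After op 8 (rotate(-1)): offset=4, physical=[f,B,C,e,E], logical=[E,f,B,C,e]
After op 9 (rotate(+3)): offset=2, physical=[f,B,C,e,E], logical=[C,e,E,f,B]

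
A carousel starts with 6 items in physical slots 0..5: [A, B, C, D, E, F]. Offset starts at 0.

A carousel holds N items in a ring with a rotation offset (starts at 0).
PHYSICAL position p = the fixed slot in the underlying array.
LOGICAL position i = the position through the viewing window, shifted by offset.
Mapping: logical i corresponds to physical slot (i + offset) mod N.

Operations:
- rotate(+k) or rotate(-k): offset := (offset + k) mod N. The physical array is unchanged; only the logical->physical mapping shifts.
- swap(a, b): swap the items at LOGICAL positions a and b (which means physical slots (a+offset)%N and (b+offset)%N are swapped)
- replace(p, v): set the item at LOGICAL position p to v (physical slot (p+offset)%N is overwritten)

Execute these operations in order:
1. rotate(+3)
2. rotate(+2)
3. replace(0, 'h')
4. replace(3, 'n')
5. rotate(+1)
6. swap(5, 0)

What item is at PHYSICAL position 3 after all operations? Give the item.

After op 1 (rotate(+3)): offset=3, physical=[A,B,C,D,E,F], logical=[D,E,F,A,B,C]
After op 2 (rotate(+2)): offset=5, physical=[A,B,C,D,E,F], logical=[F,A,B,C,D,E]
After op 3 (replace(0, 'h')): offset=5, physical=[A,B,C,D,E,h], logical=[h,A,B,C,D,E]
After op 4 (replace(3, 'n')): offset=5, physical=[A,B,n,D,E,h], logical=[h,A,B,n,D,E]
After op 5 (rotate(+1)): offset=0, physical=[A,B,n,D,E,h], logical=[A,B,n,D,E,h]
After op 6 (swap(5, 0)): offset=0, physical=[h,B,n,D,E,A], logical=[h,B,n,D,E,A]

Answer: D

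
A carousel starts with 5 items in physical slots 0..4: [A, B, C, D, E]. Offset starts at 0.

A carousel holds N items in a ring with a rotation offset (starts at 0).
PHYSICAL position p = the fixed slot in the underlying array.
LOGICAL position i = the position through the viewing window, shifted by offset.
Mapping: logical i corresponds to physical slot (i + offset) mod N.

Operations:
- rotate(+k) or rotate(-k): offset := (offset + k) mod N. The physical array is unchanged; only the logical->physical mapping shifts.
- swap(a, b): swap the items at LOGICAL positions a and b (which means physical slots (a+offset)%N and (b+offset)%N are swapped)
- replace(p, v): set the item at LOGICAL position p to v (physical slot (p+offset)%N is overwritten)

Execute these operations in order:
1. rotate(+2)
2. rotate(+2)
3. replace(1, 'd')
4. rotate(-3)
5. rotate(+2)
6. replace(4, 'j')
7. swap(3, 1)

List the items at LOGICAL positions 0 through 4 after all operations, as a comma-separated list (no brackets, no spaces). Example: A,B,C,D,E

Answer: D,B,d,E,j

Derivation:
After op 1 (rotate(+2)): offset=2, physical=[A,B,C,D,E], logical=[C,D,E,A,B]
After op 2 (rotate(+2)): offset=4, physical=[A,B,C,D,E], logical=[E,A,B,C,D]
After op 3 (replace(1, 'd')): offset=4, physical=[d,B,C,D,E], logical=[E,d,B,C,D]
After op 4 (rotate(-3)): offset=1, physical=[d,B,C,D,E], logical=[B,C,D,E,d]
After op 5 (rotate(+2)): offset=3, physical=[d,B,C,D,E], logical=[D,E,d,B,C]
After op 6 (replace(4, 'j')): offset=3, physical=[d,B,j,D,E], logical=[D,E,d,B,j]
After op 7 (swap(3, 1)): offset=3, physical=[d,E,j,D,B], logical=[D,B,d,E,j]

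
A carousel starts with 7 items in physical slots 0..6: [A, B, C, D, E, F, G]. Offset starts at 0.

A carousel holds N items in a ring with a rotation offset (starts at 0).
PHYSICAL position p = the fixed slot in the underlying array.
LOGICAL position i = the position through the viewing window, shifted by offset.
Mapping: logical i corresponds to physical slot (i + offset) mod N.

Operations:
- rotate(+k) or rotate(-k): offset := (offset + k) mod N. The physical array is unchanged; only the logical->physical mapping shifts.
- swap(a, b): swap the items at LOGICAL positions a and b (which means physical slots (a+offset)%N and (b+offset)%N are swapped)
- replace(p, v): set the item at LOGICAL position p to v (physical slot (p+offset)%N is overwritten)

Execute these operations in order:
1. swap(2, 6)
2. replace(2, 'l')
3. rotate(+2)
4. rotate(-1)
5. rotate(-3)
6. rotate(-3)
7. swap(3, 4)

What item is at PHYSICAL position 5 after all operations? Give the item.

Answer: C

Derivation:
After op 1 (swap(2, 6)): offset=0, physical=[A,B,G,D,E,F,C], logical=[A,B,G,D,E,F,C]
After op 2 (replace(2, 'l')): offset=0, physical=[A,B,l,D,E,F,C], logical=[A,B,l,D,E,F,C]
After op 3 (rotate(+2)): offset=2, physical=[A,B,l,D,E,F,C], logical=[l,D,E,F,C,A,B]
After op 4 (rotate(-1)): offset=1, physical=[A,B,l,D,E,F,C], logical=[B,l,D,E,F,C,A]
After op 5 (rotate(-3)): offset=5, physical=[A,B,l,D,E,F,C], logical=[F,C,A,B,l,D,E]
After op 6 (rotate(-3)): offset=2, physical=[A,B,l,D,E,F,C], logical=[l,D,E,F,C,A,B]
After op 7 (swap(3, 4)): offset=2, physical=[A,B,l,D,E,C,F], logical=[l,D,E,C,F,A,B]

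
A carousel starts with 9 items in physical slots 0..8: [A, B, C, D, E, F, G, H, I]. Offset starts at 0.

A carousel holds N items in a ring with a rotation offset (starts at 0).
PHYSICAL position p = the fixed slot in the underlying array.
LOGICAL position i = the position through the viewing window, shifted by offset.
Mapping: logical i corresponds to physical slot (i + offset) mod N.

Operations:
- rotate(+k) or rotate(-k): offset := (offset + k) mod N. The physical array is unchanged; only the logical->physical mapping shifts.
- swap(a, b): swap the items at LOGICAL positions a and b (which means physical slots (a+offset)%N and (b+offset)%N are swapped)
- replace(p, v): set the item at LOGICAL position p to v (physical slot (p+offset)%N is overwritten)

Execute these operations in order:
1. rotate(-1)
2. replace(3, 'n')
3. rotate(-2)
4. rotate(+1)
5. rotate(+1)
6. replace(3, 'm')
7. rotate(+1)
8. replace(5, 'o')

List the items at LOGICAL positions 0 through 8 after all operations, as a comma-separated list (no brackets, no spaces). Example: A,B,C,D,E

After op 1 (rotate(-1)): offset=8, physical=[A,B,C,D,E,F,G,H,I], logical=[I,A,B,C,D,E,F,G,H]
After op 2 (replace(3, 'n')): offset=8, physical=[A,B,n,D,E,F,G,H,I], logical=[I,A,B,n,D,E,F,G,H]
After op 3 (rotate(-2)): offset=6, physical=[A,B,n,D,E,F,G,H,I], logical=[G,H,I,A,B,n,D,E,F]
After op 4 (rotate(+1)): offset=7, physical=[A,B,n,D,E,F,G,H,I], logical=[H,I,A,B,n,D,E,F,G]
After op 5 (rotate(+1)): offset=8, physical=[A,B,n,D,E,F,G,H,I], logical=[I,A,B,n,D,E,F,G,H]
After op 6 (replace(3, 'm')): offset=8, physical=[A,B,m,D,E,F,G,H,I], logical=[I,A,B,m,D,E,F,G,H]
After op 7 (rotate(+1)): offset=0, physical=[A,B,m,D,E,F,G,H,I], logical=[A,B,m,D,E,F,G,H,I]
After op 8 (replace(5, 'o')): offset=0, physical=[A,B,m,D,E,o,G,H,I], logical=[A,B,m,D,E,o,G,H,I]

Answer: A,B,m,D,E,o,G,H,I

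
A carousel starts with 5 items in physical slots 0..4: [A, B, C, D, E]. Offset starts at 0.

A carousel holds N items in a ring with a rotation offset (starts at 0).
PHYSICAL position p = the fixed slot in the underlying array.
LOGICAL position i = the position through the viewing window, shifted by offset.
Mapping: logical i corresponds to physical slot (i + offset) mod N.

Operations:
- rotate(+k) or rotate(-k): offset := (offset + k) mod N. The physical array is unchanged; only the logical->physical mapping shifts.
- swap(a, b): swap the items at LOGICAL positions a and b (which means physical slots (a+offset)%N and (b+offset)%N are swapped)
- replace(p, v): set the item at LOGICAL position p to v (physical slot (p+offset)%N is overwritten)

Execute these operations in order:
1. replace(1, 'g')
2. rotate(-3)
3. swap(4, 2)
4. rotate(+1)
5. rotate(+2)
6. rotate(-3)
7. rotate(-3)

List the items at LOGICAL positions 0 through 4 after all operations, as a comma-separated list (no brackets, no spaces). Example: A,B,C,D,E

After op 1 (replace(1, 'g')): offset=0, physical=[A,g,C,D,E], logical=[A,g,C,D,E]
After op 2 (rotate(-3)): offset=2, physical=[A,g,C,D,E], logical=[C,D,E,A,g]
After op 3 (swap(4, 2)): offset=2, physical=[A,E,C,D,g], logical=[C,D,g,A,E]
After op 4 (rotate(+1)): offset=3, physical=[A,E,C,D,g], logical=[D,g,A,E,C]
After op 5 (rotate(+2)): offset=0, physical=[A,E,C,D,g], logical=[A,E,C,D,g]
After op 6 (rotate(-3)): offset=2, physical=[A,E,C,D,g], logical=[C,D,g,A,E]
After op 7 (rotate(-3)): offset=4, physical=[A,E,C,D,g], logical=[g,A,E,C,D]

Answer: g,A,E,C,D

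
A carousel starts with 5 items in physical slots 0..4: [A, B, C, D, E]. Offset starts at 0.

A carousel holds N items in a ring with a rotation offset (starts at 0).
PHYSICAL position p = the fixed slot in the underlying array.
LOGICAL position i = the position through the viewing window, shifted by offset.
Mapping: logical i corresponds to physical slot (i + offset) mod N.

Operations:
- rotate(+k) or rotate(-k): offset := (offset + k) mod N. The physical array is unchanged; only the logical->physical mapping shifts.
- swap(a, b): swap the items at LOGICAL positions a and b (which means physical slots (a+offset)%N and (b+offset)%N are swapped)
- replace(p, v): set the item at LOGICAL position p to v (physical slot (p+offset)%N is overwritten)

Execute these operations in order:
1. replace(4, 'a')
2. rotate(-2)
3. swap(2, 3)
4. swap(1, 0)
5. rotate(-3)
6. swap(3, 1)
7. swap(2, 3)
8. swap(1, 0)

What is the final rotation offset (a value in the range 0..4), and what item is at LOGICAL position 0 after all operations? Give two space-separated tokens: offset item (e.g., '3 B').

Answer: 0 a

Derivation:
After op 1 (replace(4, 'a')): offset=0, physical=[A,B,C,D,a], logical=[A,B,C,D,a]
After op 2 (rotate(-2)): offset=3, physical=[A,B,C,D,a], logical=[D,a,A,B,C]
After op 3 (swap(2, 3)): offset=3, physical=[B,A,C,D,a], logical=[D,a,B,A,C]
After op 4 (swap(1, 0)): offset=3, physical=[B,A,C,a,D], logical=[a,D,B,A,C]
After op 5 (rotate(-3)): offset=0, physical=[B,A,C,a,D], logical=[B,A,C,a,D]
After op 6 (swap(3, 1)): offset=0, physical=[B,a,C,A,D], logical=[B,a,C,A,D]
After op 7 (swap(2, 3)): offset=0, physical=[B,a,A,C,D], logical=[B,a,A,C,D]
After op 8 (swap(1, 0)): offset=0, physical=[a,B,A,C,D], logical=[a,B,A,C,D]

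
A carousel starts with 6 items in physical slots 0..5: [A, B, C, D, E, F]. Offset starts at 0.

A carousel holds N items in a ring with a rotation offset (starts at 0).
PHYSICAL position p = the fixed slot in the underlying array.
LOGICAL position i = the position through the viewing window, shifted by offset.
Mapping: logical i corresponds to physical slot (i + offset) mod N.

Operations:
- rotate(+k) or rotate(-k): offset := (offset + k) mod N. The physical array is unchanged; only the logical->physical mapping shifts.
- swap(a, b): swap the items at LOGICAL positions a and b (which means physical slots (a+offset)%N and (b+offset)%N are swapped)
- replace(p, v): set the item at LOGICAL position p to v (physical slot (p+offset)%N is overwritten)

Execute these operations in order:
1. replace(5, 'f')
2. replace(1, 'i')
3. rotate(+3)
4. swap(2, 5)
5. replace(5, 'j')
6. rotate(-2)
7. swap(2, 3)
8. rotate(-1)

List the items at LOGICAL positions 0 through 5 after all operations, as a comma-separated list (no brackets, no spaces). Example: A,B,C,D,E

Answer: A,i,j,E,D,C

Derivation:
After op 1 (replace(5, 'f')): offset=0, physical=[A,B,C,D,E,f], logical=[A,B,C,D,E,f]
After op 2 (replace(1, 'i')): offset=0, physical=[A,i,C,D,E,f], logical=[A,i,C,D,E,f]
After op 3 (rotate(+3)): offset=3, physical=[A,i,C,D,E,f], logical=[D,E,f,A,i,C]
After op 4 (swap(2, 5)): offset=3, physical=[A,i,f,D,E,C], logical=[D,E,C,A,i,f]
After op 5 (replace(5, 'j')): offset=3, physical=[A,i,j,D,E,C], logical=[D,E,C,A,i,j]
After op 6 (rotate(-2)): offset=1, physical=[A,i,j,D,E,C], logical=[i,j,D,E,C,A]
After op 7 (swap(2, 3)): offset=1, physical=[A,i,j,E,D,C], logical=[i,j,E,D,C,A]
After op 8 (rotate(-1)): offset=0, physical=[A,i,j,E,D,C], logical=[A,i,j,E,D,C]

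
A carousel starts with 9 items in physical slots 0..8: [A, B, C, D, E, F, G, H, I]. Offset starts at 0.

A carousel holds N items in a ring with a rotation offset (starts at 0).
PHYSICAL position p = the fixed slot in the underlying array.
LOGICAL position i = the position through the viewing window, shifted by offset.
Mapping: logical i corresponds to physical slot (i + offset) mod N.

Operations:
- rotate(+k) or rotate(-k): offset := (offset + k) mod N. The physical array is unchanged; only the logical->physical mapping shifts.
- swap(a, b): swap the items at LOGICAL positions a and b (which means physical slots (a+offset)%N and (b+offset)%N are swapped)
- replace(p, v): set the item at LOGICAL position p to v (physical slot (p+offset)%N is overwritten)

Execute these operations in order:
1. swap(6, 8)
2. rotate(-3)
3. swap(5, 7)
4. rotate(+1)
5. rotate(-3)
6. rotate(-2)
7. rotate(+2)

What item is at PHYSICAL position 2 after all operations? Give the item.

After op 1 (swap(6, 8)): offset=0, physical=[A,B,C,D,E,F,I,H,G], logical=[A,B,C,D,E,F,I,H,G]
After op 2 (rotate(-3)): offset=6, physical=[A,B,C,D,E,F,I,H,G], logical=[I,H,G,A,B,C,D,E,F]
After op 3 (swap(5, 7)): offset=6, physical=[A,B,E,D,C,F,I,H,G], logical=[I,H,G,A,B,E,D,C,F]
After op 4 (rotate(+1)): offset=7, physical=[A,B,E,D,C,F,I,H,G], logical=[H,G,A,B,E,D,C,F,I]
After op 5 (rotate(-3)): offset=4, physical=[A,B,E,D,C,F,I,H,G], logical=[C,F,I,H,G,A,B,E,D]
After op 6 (rotate(-2)): offset=2, physical=[A,B,E,D,C,F,I,H,G], logical=[E,D,C,F,I,H,G,A,B]
After op 7 (rotate(+2)): offset=4, physical=[A,B,E,D,C,F,I,H,G], logical=[C,F,I,H,G,A,B,E,D]

Answer: E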